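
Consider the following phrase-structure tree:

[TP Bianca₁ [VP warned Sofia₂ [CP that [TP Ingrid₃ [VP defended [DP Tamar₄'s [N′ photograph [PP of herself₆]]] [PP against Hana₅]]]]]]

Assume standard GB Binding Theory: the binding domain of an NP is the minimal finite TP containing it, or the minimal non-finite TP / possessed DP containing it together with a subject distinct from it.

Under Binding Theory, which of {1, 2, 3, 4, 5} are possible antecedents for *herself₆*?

{4}

*herself* is an anaphor, so Principle A applies: it must be bound in its binding domain.
Binding domain of *herself₆*: the possessed DP, whose subject is Tamar₄.
*Bianca₁* c-commands the anaphor but is outside its binding domain → cannot satisfy Principle A.
*Sofia₂* c-commands the anaphor but is outside its binding domain → cannot satisfy Principle A.
*Ingrid₃* c-commands the anaphor but is outside its binding domain → cannot satisfy Principle A.
*Tamar₄* c-commands the anaphor within its binding domain → licit binder.
*Hana₅* does not c-command the anaphor → cannot bind it.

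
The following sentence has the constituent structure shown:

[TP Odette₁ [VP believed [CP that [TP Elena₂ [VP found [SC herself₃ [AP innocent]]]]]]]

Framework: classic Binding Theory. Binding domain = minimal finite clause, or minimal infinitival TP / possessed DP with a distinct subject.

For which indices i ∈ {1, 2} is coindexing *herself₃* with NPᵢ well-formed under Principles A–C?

{2}

*herself* is an anaphor, so Principle A applies: it must be bound in its binding domain.
Binding domain of *herself₃*: the embedded TP, whose subject is Elena₂.
*Odette₁* c-commands the anaphor but is outside its binding domain → cannot satisfy Principle A.
*Elena₂* c-commands the anaphor within its binding domain → licit binder.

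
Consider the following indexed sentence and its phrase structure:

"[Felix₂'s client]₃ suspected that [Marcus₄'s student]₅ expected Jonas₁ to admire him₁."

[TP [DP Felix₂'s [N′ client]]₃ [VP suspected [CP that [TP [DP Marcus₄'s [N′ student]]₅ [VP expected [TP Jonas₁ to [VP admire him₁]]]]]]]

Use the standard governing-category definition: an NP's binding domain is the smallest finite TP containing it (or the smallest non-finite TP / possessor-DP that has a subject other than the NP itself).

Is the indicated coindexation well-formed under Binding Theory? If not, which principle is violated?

The two coindexed NPs are *Jonas₁* and *him₁*.
*him₁* is a pronoun. Its binding domain is the embedded TP, whose subject is Jonas₁.
*Jonas₁* c-commands it within that domain and carries the same index.
The pronoun is locally bound → Principle B violation.

Principle B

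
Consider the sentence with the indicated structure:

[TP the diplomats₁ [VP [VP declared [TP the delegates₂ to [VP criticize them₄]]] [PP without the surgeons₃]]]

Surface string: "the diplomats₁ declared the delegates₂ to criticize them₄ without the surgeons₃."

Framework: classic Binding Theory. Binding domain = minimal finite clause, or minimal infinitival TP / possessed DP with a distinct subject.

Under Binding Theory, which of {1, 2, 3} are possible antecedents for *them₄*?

*them* is a pronoun, so Principle B applies: it must be free in its binding domain.
Binding domain of *them₄*: the embedded TP, whose subject is the delegates₂.
*the diplomats₁* c-commands the pronoun but from outside its binding domain, and is not c-commanded by it → coindexation permitted.
*the delegates₂* c-commands the pronoun within its binding domain → coindexation would violate Principle B.
*the surgeons₃* and the pronoun do not c-command one another → neither Principle B nor Principle C is at stake; coindexation permitted.

{1, 3}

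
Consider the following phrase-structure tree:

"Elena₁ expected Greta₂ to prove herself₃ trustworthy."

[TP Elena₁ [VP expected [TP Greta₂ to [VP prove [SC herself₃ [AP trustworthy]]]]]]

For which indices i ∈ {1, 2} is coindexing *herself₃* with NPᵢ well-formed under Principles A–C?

*herself* is an anaphor, so Principle A applies: it must be bound in its binding domain.
Binding domain of *herself₃*: the embedded TP, whose subject is Greta₂.
*Elena₁* c-commands the anaphor but is outside its binding domain → cannot satisfy Principle A.
*Greta₂* c-commands the anaphor within its binding domain → licit binder.

{2}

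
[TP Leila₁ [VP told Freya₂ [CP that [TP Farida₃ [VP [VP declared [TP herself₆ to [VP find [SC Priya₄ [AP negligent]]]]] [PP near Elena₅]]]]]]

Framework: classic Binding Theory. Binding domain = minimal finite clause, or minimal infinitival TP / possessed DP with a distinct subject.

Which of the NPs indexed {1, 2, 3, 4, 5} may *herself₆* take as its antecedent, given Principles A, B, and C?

*herself* is an anaphor, so Principle A applies: it must be bound in its binding domain.
Binding domain of *herself₆*: the embedded TP, whose subject is Farida₃.
*Leila₁* c-commands the anaphor but is outside its binding domain → cannot satisfy Principle A.
*Freya₂* c-commands the anaphor but is outside its binding domain → cannot satisfy Principle A.
*Farida₃* c-commands the anaphor within its binding domain → licit binder.
*Priya₄* does not c-command the anaphor → cannot bind it.
*Elena₅* does not c-command the anaphor → cannot bind it.

{3}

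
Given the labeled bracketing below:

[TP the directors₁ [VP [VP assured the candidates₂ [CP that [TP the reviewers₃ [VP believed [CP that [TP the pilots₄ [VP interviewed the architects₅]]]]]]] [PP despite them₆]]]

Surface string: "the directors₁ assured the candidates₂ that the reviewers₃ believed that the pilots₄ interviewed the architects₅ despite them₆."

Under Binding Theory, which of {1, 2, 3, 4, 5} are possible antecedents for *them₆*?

{2, 3, 4, 5}

*them* is a pronoun, so Principle B applies: it must be free in its binding domain.
Binding domain of *them₆*: the matrix TP, whose subject is the directors₁.
*the directors₁* c-commands the pronoun within its binding domain → coindexation would violate Principle B.
*the candidates₂* and the pronoun do not c-command one another → neither Principle B nor Principle C is at stake; coindexation permitted.
*the reviewers₃* and the pronoun do not c-command one another → neither Principle B nor Principle C is at stake; coindexation permitted.
*the pilots₄* and the pronoun do not c-command one another → neither Principle B nor Principle C is at stake; coindexation permitted.
*the architects₅* and the pronoun do not c-command one another → neither Principle B nor Principle C is at stake; coindexation permitted.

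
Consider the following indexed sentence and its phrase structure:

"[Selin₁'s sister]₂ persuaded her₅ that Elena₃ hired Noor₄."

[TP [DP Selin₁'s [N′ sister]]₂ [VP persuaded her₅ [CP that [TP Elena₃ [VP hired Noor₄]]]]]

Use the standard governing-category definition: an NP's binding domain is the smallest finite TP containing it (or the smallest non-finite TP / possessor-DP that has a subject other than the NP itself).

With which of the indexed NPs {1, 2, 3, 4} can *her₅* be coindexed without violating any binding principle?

{1}

*her* is a pronoun, so Principle B applies: it must be free in its binding domain.
Binding domain of *her₅*: the matrix TP, whose subject is [Selin₁'s sister]₂.
*Selin₁* and the pronoun do not c-command one another → neither Principle B nor Principle C is at stake; coindexation permitted.
*[Selin₁'s sister]₂* c-commands the pronoun within its binding domain → coindexation would violate Principle B.
*Elena₃*: the pronoun c-commands this R-expression → coindexation would violate Principle C on *Elena₃*.
*Noor₄*: the pronoun c-commands this R-expression → coindexation would violate Principle C on *Noor₄*.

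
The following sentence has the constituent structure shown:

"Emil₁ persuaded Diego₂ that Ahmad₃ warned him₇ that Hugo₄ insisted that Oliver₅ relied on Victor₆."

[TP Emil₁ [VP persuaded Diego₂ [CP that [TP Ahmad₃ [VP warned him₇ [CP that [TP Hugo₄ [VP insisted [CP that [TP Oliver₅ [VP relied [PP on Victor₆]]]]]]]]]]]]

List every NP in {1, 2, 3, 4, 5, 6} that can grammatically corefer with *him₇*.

{1, 2}

*him* is a pronoun, so Principle B applies: it must be free in its binding domain.
Binding domain of *him₇*: the embedded TP, whose subject is Ahmad₃.
*Emil₁* c-commands the pronoun but from outside its binding domain, and is not c-commanded by it → coindexation permitted.
*Diego₂* c-commands the pronoun but from outside its binding domain, and is not c-commanded by it → coindexation permitted.
*Ahmad₃* c-commands the pronoun within its binding domain → coindexation would violate Principle B.
*Hugo₄*: the pronoun c-commands this R-expression → coindexation would violate Principle C on *Hugo₄*.
*Oliver₅*: the pronoun c-commands this R-expression → coindexation would violate Principle C on *Oliver₅*.
*Victor₆*: the pronoun c-commands this R-expression → coindexation would violate Principle C on *Victor₆*.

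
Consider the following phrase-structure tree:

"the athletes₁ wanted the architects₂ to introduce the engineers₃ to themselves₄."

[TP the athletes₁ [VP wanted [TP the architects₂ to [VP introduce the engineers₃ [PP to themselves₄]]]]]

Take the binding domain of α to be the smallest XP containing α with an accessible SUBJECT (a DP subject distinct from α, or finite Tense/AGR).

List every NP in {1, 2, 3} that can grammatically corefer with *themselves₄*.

*themselves* is an anaphor, so Principle A applies: it must be bound in its binding domain.
Binding domain of *themselves₄*: the embedded TP, whose subject is the architects₂.
*the athletes₁* c-commands the anaphor but is outside its binding domain → cannot satisfy Principle A.
*the architects₂* c-commands the anaphor within its binding domain → licit binder.
*the engineers₃* c-commands the anaphor within its binding domain → licit binder.

{2, 3}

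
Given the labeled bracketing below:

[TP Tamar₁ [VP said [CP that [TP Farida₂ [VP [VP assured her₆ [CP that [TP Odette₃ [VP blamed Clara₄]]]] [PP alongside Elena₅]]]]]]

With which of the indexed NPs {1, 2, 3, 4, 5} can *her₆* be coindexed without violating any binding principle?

*her* is a pronoun, so Principle B applies: it must be free in its binding domain.
Binding domain of *her₆*: the embedded TP, whose subject is Farida₂.
*Tamar₁* c-commands the pronoun but from outside its binding domain, and is not c-commanded by it → coindexation permitted.
*Farida₂* c-commands the pronoun within its binding domain → coindexation would violate Principle B.
*Odette₃*: the pronoun c-commands this R-expression → coindexation would violate Principle C on *Odette₃*.
*Clara₄*: the pronoun c-commands this R-expression → coindexation would violate Principle C on *Clara₄*.
*Elena₅* and the pronoun do not c-command one another → neither Principle B nor Principle C is at stake; coindexation permitted.

{1, 5}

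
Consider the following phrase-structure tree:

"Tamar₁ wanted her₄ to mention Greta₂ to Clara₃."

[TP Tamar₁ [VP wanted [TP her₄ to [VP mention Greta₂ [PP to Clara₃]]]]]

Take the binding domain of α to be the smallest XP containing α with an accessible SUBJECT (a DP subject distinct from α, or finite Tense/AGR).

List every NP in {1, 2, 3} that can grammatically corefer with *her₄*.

none

*her* is a pronoun, so Principle B applies: it must be free in its binding domain.
Binding domain of *her₄*: the matrix TP, whose subject is Tamar₁.
*Tamar₁* c-commands the pronoun within its binding domain → coindexation would violate Principle B.
*Greta₂*: the pronoun c-commands this R-expression → coindexation would violate Principle C on *Greta₂*.
*Clara₃*: the pronoun c-commands this R-expression → coindexation would violate Principle C on *Clara₃*.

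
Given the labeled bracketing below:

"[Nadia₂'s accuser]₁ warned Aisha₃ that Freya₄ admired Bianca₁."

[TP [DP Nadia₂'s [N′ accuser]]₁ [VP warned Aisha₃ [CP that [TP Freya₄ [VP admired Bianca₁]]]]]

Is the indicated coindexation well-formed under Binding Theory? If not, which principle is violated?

The two coindexed NPs are *[Nadia₂'s accuser]₁* and *Bianca₁*.
*Bianca₁* is an R-expression. Principle C requires it to be free everywhere.
*[Nadia₂'s accuser]₁* c-commands it and carries the same index.
The R-expression is bound → Principle C violation.

Principle C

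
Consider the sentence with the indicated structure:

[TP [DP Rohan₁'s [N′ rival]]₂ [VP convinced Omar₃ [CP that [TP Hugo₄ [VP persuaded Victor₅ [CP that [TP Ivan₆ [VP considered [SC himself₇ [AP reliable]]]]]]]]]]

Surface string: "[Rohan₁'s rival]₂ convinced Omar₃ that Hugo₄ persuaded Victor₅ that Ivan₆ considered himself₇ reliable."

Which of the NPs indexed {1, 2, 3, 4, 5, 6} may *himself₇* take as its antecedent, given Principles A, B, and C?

{6}

*himself* is an anaphor, so Principle A applies: it must be bound in its binding domain.
Binding domain of *himself₇*: the embedded TP, whose subject is Ivan₆.
*Rohan₁* does not c-command the anaphor → cannot bind it.
*[Rohan₁'s rival]₂* c-commands the anaphor but is outside its binding domain → cannot satisfy Principle A.
*Omar₃* c-commands the anaphor but is outside its binding domain → cannot satisfy Principle A.
*Hugo₄* c-commands the anaphor but is outside its binding domain → cannot satisfy Principle A.
*Victor₅* c-commands the anaphor but is outside its binding domain → cannot satisfy Principle A.
*Ivan₆* c-commands the anaphor within its binding domain → licit binder.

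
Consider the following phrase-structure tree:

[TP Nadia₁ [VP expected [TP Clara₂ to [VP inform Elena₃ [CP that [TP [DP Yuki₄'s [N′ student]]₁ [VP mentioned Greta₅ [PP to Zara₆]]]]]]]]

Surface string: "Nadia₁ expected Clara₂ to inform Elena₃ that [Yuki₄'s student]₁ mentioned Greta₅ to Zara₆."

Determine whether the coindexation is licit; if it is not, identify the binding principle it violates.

Principle C

The two coindexed NPs are *[Yuki₄'s student]₁* and *Nadia₁*.
*[Yuki₄'s student]₁* is an R-expression. Principle C requires it to be free everywhere.
*Nadia₁* c-commands it and carries the same index.
The R-expression is bound → Principle C violation.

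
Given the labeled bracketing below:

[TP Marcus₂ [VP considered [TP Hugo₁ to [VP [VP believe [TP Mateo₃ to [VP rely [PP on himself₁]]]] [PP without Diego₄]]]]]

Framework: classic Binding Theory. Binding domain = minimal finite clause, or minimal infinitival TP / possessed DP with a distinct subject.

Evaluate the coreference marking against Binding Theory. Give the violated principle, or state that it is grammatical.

Principle A

The two coindexed NPs are *Hugo₁* and *himself₁*.
*himself₁* is an anaphor. Principle A requires it to be bound within its binding domain — the embedded TP, whose subject is Mateo₃.
Within that domain it is c-commanded by *Mateo₃*, which does not share its index.
*Hugo₁* does c-command the anaphor, but from outside its binding domain.
The anaphor is unbound in its domain → Principle A violation.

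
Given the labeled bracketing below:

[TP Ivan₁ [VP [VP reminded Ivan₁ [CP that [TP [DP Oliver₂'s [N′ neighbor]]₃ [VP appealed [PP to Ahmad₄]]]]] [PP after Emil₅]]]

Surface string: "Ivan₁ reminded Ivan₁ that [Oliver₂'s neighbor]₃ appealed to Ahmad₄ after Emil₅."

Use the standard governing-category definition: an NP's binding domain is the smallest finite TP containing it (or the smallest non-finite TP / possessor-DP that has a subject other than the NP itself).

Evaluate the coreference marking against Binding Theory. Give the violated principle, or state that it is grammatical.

The two coindexed NPs are *Ivan₁* (the lower occurrence) and *Ivan₁* (the higher occurrence).
*Ivan₁* (the lower occurrence) is an R-expression. Principle C requires it to be free everywhere.
*Ivan₁* (the higher occurrence) c-commands it and carries the same index.
The R-expression is bound → Principle C violation.

Principle C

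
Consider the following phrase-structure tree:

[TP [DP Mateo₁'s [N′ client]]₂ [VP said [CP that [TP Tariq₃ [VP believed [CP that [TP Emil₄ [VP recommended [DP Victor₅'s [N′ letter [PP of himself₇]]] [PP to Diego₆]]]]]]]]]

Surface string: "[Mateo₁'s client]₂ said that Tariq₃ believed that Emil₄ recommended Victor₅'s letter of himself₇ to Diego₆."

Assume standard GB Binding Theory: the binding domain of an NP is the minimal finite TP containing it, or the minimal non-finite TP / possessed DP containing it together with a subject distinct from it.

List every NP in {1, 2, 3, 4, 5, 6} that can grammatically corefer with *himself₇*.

{5}

*himself* is an anaphor, so Principle A applies: it must be bound in its binding domain.
Binding domain of *himself₇*: the possessed DP, whose subject is Victor₅.
*Mateo₁* does not c-command the anaphor → cannot bind it.
*[Mateo₁'s client]₂* c-commands the anaphor but is outside its binding domain → cannot satisfy Principle A.
*Tariq₃* c-commands the anaphor but is outside its binding domain → cannot satisfy Principle A.
*Emil₄* c-commands the anaphor but is outside its binding domain → cannot satisfy Principle A.
*Victor₅* c-commands the anaphor within its binding domain → licit binder.
*Diego₆* does not c-command the anaphor → cannot bind it.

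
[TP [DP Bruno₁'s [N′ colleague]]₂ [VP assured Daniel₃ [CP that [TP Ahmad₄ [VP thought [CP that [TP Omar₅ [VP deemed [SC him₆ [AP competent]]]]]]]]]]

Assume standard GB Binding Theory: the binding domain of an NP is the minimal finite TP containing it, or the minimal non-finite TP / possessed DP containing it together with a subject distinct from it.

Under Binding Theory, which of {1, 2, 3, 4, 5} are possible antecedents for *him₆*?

{1, 2, 3, 4}

*him* is a pronoun, so Principle B applies: it must be free in its binding domain.
Binding domain of *him₆*: the embedded TP, whose subject is Omar₅.
*Bruno₁* and the pronoun do not c-command one another → neither Principle B nor Principle C is at stake; coindexation permitted.
*[Bruno₁'s colleague]₂* c-commands the pronoun but from outside its binding domain, and is not c-commanded by it → coindexation permitted.
*Daniel₃* c-commands the pronoun but from outside its binding domain, and is not c-commanded by it → coindexation permitted.
*Ahmad₄* c-commands the pronoun but from outside its binding domain, and is not c-commanded by it → coindexation permitted.
*Omar₅* c-commands the pronoun within its binding domain → coindexation would violate Principle B.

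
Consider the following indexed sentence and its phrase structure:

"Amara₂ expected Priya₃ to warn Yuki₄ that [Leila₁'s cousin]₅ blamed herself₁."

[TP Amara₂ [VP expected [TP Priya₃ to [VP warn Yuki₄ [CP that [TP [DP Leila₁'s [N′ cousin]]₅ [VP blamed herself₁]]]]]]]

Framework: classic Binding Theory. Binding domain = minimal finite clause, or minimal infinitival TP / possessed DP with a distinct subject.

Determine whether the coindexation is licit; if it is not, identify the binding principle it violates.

Principle A

The two coindexed NPs are *Leila₁* and *herself₁*.
*herself₁* is an anaphor. Principle A requires it to be bound within its binding domain — the embedded TP, whose subject is [Leila₁'s cousin]₅.
Within that domain it is c-commanded by *[Leila₁'s cousin]₅*, which does not share its index.
*Leila₁* does not c-command the anaphor at all.
The anaphor is unbound in its domain → Principle A violation.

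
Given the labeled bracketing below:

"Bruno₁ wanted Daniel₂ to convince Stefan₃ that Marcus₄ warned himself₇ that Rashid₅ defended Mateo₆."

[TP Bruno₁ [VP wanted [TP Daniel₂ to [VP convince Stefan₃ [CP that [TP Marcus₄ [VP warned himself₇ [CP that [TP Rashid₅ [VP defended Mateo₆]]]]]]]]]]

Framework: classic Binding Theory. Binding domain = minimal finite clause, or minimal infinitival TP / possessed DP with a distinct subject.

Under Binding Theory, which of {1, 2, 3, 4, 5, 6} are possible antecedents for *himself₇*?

*himself* is an anaphor, so Principle A applies: it must be bound in its binding domain.
Binding domain of *himself₇*: the embedded TP, whose subject is Marcus₄.
*Bruno₁* c-commands the anaphor but is outside its binding domain → cannot satisfy Principle A.
*Daniel₂* c-commands the anaphor but is outside its binding domain → cannot satisfy Principle A.
*Stefan₃* c-commands the anaphor but is outside its binding domain → cannot satisfy Principle A.
*Marcus₄* c-commands the anaphor within its binding domain → licit binder.
*Rashid₅* does not c-command the anaphor → cannot bind it.
*Mateo₆* does not c-command the anaphor → cannot bind it.

{4}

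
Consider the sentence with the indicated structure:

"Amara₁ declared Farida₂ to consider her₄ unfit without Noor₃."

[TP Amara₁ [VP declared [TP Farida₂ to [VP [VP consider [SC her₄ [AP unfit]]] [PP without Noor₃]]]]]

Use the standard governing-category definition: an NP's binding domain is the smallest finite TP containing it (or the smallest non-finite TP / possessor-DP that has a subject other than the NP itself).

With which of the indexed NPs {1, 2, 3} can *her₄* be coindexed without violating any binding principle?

*her* is a pronoun, so Principle B applies: it must be free in its binding domain.
Binding domain of *her₄*: the embedded TP, whose subject is Farida₂.
*Amara₁* c-commands the pronoun but from outside its binding domain, and is not c-commanded by it → coindexation permitted.
*Farida₂* c-commands the pronoun within its binding domain → coindexation would violate Principle B.
*Noor₃* and the pronoun do not c-command one another → neither Principle B nor Principle C is at stake; coindexation permitted.

{1, 3}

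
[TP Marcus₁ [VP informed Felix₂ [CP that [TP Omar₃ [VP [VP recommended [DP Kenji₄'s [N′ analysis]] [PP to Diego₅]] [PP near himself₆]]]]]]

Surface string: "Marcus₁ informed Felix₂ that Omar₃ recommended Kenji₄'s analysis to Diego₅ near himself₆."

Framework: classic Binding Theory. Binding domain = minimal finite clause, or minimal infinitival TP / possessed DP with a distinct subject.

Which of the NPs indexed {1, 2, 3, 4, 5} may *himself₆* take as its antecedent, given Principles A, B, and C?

{3}

*himself* is an anaphor, so Principle A applies: it must be bound in its binding domain.
Binding domain of *himself₆*: the embedded TP, whose subject is Omar₃.
*Marcus₁* c-commands the anaphor but is outside its binding domain → cannot satisfy Principle A.
*Felix₂* c-commands the anaphor but is outside its binding domain → cannot satisfy Principle A.
*Omar₃* c-commands the anaphor within its binding domain → licit binder.
*Kenji₄* does not c-command the anaphor → cannot bind it.
*Diego₅* does not c-command the anaphor → cannot bind it.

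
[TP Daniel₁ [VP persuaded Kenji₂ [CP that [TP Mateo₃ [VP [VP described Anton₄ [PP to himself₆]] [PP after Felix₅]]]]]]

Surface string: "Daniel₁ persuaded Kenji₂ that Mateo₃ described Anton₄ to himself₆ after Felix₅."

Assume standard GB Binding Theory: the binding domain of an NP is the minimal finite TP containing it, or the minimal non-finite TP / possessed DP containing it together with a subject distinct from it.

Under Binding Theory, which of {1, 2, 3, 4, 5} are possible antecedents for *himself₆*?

*himself* is an anaphor, so Principle A applies: it must be bound in its binding domain.
Binding domain of *himself₆*: the embedded TP, whose subject is Mateo₃.
*Daniel₁* c-commands the anaphor but is outside its binding domain → cannot satisfy Principle A.
*Kenji₂* c-commands the anaphor but is outside its binding domain → cannot satisfy Principle A.
*Mateo₃* c-commands the anaphor within its binding domain → licit binder.
*Anton₄* c-commands the anaphor within its binding domain → licit binder.
*Felix₅* does not c-command the anaphor → cannot bind it.

{3, 4}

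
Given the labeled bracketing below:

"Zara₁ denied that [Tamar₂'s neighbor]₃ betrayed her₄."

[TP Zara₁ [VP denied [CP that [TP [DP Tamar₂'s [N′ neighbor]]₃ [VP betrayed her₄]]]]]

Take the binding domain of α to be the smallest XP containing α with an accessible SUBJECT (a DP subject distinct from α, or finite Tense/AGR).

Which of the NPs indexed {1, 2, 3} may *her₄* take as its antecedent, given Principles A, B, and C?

*her* is a pronoun, so Principle B applies: it must be free in its binding domain.
Binding domain of *her₄*: the embedded TP, whose subject is [Tamar₂'s neighbor]₃.
*Zara₁* c-commands the pronoun but from outside its binding domain, and is not c-commanded by it → coindexation permitted.
*Tamar₂* and the pronoun do not c-command one another → neither Principle B nor Principle C is at stake; coindexation permitted.
*[Tamar₂'s neighbor]₃* c-commands the pronoun within its binding domain → coindexation would violate Principle B.

{1, 2}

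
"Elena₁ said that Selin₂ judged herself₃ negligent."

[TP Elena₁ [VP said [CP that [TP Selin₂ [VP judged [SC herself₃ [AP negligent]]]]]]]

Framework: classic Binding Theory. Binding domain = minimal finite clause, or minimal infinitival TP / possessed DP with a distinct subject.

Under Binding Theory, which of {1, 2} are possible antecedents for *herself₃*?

*herself* is an anaphor, so Principle A applies: it must be bound in its binding domain.
Binding domain of *herself₃*: the embedded TP, whose subject is Selin₂.
*Elena₁* c-commands the anaphor but is outside its binding domain → cannot satisfy Principle A.
*Selin₂* c-commands the anaphor within its binding domain → licit binder.

{2}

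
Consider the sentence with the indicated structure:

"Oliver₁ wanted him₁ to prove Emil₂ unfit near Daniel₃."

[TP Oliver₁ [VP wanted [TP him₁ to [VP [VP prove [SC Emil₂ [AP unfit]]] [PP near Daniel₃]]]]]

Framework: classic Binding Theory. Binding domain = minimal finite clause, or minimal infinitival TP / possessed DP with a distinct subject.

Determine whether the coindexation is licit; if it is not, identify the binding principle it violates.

The two coindexed NPs are *Oliver₁* and *him₁*.
*him₁* is a pronoun. Its binding domain is the matrix TP, whose subject is Oliver₁.
*Oliver₁* c-commands it within that domain and carries the same index.
The pronoun is locally bound → Principle B violation.

Principle B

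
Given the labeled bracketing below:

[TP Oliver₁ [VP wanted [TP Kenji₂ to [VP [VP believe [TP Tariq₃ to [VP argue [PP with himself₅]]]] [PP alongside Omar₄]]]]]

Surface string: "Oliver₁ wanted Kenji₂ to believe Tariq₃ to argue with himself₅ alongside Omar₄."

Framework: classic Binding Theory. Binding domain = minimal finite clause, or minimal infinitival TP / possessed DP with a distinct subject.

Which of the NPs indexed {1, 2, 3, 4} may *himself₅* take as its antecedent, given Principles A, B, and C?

*himself* is an anaphor, so Principle A applies: it must be bound in its binding domain.
Binding domain of *himself₅*: the embedded TP, whose subject is Tariq₃.
*Oliver₁* c-commands the anaphor but is outside its binding domain → cannot satisfy Principle A.
*Kenji₂* c-commands the anaphor but is outside its binding domain → cannot satisfy Principle A.
*Tariq₃* c-commands the anaphor within its binding domain → licit binder.
*Omar₄* does not c-command the anaphor → cannot bind it.

{3}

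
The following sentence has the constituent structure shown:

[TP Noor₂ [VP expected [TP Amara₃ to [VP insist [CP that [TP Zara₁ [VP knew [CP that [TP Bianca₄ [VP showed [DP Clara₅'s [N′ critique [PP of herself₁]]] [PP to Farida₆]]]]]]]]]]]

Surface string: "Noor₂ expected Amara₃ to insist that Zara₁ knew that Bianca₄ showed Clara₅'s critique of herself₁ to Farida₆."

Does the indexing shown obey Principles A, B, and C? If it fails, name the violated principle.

The two coindexed NPs are *Zara₁* and *herself₁*.
*herself₁* is an anaphor. Principle A requires it to be bound within its binding domain — the possessed DP, whose subject is Clara₅.
Within that domain it is c-commanded by *Clara₅*, which does not share its index.
*Zara₁* does c-command the anaphor, but from outside its binding domain.
The anaphor is unbound in its domain → Principle A violation.

Principle A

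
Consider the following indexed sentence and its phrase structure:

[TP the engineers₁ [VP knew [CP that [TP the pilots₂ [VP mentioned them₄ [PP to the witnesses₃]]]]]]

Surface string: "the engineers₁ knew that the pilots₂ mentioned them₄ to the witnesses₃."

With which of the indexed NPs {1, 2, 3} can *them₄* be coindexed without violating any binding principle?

{1}

*them* is a pronoun, so Principle B applies: it must be free in its binding domain.
Binding domain of *them₄*: the embedded TP, whose subject is the pilots₂.
*the engineers₁* c-commands the pronoun but from outside its binding domain, and is not c-commanded by it → coindexation permitted.
*the pilots₂* c-commands the pronoun within its binding domain → coindexation would violate Principle B.
*the witnesses₃*: the pronoun c-commands this R-expression → coindexation would violate Principle C on *the witnesses₃*.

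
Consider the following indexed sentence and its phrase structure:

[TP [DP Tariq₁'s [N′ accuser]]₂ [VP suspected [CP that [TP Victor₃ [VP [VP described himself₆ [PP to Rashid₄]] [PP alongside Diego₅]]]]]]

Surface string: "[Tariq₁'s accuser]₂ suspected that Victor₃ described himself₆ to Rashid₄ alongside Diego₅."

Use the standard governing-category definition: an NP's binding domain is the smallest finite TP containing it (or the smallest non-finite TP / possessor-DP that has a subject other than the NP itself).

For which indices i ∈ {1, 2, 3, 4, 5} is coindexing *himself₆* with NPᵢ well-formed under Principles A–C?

*himself* is an anaphor, so Principle A applies: it must be bound in its binding domain.
Binding domain of *himself₆*: the embedded TP, whose subject is Victor₃.
*Tariq₁* does not c-command the anaphor → cannot bind it.
*[Tariq₁'s accuser]₂* c-commands the anaphor but is outside its binding domain → cannot satisfy Principle A.
*Victor₃* c-commands the anaphor within its binding domain → licit binder.
*Rashid₄* does not c-command the anaphor → cannot bind it.
*Diego₅* does not c-command the anaphor → cannot bind it.

{3}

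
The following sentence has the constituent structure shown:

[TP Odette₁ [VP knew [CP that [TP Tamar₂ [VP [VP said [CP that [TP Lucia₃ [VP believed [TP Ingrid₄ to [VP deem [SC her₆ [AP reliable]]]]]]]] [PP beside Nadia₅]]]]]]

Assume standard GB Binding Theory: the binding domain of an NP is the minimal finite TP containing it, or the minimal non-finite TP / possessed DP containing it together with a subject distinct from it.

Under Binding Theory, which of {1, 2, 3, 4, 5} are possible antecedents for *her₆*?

*her* is a pronoun, so Principle B applies: it must be free in its binding domain.
Binding domain of *her₆*: the embedded TP, whose subject is Ingrid₄.
*Odette₁* c-commands the pronoun but from outside its binding domain, and is not c-commanded by it → coindexation permitted.
*Tamar₂* c-commands the pronoun but from outside its binding domain, and is not c-commanded by it → coindexation permitted.
*Lucia₃* c-commands the pronoun but from outside its binding domain, and is not c-commanded by it → coindexation permitted.
*Ingrid₄* c-commands the pronoun within its binding domain → coindexation would violate Principle B.
*Nadia₅* and the pronoun do not c-command one another → neither Principle B nor Principle C is at stake; coindexation permitted.

{1, 2, 3, 5}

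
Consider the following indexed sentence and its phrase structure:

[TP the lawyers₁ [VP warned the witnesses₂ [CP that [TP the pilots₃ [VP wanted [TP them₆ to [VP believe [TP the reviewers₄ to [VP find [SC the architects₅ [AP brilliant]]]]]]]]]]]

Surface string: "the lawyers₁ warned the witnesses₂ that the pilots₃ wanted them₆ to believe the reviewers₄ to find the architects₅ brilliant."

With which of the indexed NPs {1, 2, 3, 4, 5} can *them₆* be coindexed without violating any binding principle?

*them* is a pronoun, so Principle B applies: it must be free in its binding domain.
Binding domain of *them₆*: the embedded TP, whose subject is the pilots₃.
*the lawyers₁* c-commands the pronoun but from outside its binding domain, and is not c-commanded by it → coindexation permitted.
*the witnesses₂* c-commands the pronoun but from outside its binding domain, and is not c-commanded by it → coindexation permitted.
*the pilots₃* c-commands the pronoun within its binding domain → coindexation would violate Principle B.
*the reviewers₄*: the pronoun c-commands this R-expression → coindexation would violate Principle C on *the reviewers₄*.
*the architects₅*: the pronoun c-commands this R-expression → coindexation would violate Principle C on *the architects₅*.

{1, 2}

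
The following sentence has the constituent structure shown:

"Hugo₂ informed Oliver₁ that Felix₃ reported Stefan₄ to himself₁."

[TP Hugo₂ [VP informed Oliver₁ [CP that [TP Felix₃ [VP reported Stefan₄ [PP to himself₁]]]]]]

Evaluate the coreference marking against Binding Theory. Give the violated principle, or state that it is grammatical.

The two coindexed NPs are *Oliver₁* and *himself₁*.
*himself₁* is an anaphor. Principle A requires it to be bound within its binding domain — the embedded TP, whose subject is Felix₃.
Within that domain it is c-commanded by *Felix₃*, *Stefan₄*, none of which share its index.
*Oliver₁* does c-command the anaphor, but from outside its binding domain.
The anaphor is unbound in its domain → Principle A violation.

Principle A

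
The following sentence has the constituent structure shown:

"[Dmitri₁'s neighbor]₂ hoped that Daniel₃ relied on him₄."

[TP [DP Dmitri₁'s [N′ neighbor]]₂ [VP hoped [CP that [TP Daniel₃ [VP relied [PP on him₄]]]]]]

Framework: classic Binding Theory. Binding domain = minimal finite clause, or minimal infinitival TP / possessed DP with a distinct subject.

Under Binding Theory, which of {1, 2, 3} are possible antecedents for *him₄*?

*him* is a pronoun, so Principle B applies: it must be free in its binding domain.
Binding domain of *him₄*: the embedded TP, whose subject is Daniel₃.
*Dmitri₁* and the pronoun do not c-command one another → neither Principle B nor Principle C is at stake; coindexation permitted.
*[Dmitri₁'s neighbor]₂* c-commands the pronoun but from outside its binding domain, and is not c-commanded by it → coindexation permitted.
*Daniel₃* c-commands the pronoun within its binding domain → coindexation would violate Principle B.

{1, 2}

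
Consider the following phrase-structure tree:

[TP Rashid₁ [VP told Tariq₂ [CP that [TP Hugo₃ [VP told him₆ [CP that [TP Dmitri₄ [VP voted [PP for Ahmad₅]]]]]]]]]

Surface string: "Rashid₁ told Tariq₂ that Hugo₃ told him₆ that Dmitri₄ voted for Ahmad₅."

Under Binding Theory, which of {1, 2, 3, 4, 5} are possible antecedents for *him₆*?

{1, 2}

*him* is a pronoun, so Principle B applies: it must be free in its binding domain.
Binding domain of *him₆*: the embedded TP, whose subject is Hugo₃.
*Rashid₁* c-commands the pronoun but from outside its binding domain, and is not c-commanded by it → coindexation permitted.
*Tariq₂* c-commands the pronoun but from outside its binding domain, and is not c-commanded by it → coindexation permitted.
*Hugo₃* c-commands the pronoun within its binding domain → coindexation would violate Principle B.
*Dmitri₄*: the pronoun c-commands this R-expression → coindexation would violate Principle C on *Dmitri₄*.
*Ahmad₅*: the pronoun c-commands this R-expression → coindexation would violate Principle C on *Ahmad₅*.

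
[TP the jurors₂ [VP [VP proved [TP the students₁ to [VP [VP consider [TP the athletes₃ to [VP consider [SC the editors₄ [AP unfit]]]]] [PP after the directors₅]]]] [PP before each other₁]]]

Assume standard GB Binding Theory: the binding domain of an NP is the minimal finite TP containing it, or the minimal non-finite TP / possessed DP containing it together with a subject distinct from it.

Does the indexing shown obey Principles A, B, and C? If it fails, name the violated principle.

The two coindexed NPs are *the students₁* and *each other₁*.
*each other₁* is an anaphor. Principle A requires it to be bound within its binding domain — the matrix TP, whose subject is the jurors₂.
Within that domain it is c-commanded by *the jurors₂*, which does not share its index.
*the students₁* does not c-command the anaphor at all.
The anaphor is unbound in its domain → Principle A violation.

Principle A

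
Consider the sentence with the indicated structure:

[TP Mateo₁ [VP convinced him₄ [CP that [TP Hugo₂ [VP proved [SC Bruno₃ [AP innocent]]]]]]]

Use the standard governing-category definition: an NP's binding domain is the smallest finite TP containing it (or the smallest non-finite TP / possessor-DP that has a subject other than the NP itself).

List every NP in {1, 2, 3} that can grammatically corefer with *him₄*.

*him* is a pronoun, so Principle B applies: it must be free in its binding domain.
Binding domain of *him₄*: the matrix TP, whose subject is Mateo₁.
*Mateo₁* c-commands the pronoun within its binding domain → coindexation would violate Principle B.
*Hugo₂*: the pronoun c-commands this R-expression → coindexation would violate Principle C on *Hugo₂*.
*Bruno₃*: the pronoun c-commands this R-expression → coindexation would violate Principle C on *Bruno₃*.

none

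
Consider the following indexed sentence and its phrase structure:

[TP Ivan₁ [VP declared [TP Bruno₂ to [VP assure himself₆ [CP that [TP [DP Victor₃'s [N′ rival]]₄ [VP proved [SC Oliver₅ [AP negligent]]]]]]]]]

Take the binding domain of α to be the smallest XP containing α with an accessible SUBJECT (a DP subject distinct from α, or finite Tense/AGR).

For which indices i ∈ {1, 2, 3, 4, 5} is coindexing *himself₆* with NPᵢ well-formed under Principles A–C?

{2}

*himself* is an anaphor, so Principle A applies: it must be bound in its binding domain.
Binding domain of *himself₆*: the embedded TP, whose subject is Bruno₂.
*Ivan₁* c-commands the anaphor but is outside its binding domain → cannot satisfy Principle A.
*Bruno₂* c-commands the anaphor within its binding domain → licit binder.
*Victor₃* does not c-command the anaphor → cannot bind it.
*[Victor₃'s rival]₄* does not c-command the anaphor → cannot bind it.
*Oliver₅* does not c-command the anaphor → cannot bind it.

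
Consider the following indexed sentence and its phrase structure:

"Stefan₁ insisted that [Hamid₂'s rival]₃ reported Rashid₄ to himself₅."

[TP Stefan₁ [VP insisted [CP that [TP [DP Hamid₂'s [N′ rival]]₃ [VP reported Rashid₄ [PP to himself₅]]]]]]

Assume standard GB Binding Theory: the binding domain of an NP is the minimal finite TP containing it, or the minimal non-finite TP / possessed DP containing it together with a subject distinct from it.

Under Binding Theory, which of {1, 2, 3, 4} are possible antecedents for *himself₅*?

{3, 4}

*himself* is an anaphor, so Principle A applies: it must be bound in its binding domain.
Binding domain of *himself₅*: the embedded TP, whose subject is [Hamid₂'s rival]₃.
*Stefan₁* c-commands the anaphor but is outside its binding domain → cannot satisfy Principle A.
*Hamid₂* does not c-command the anaphor → cannot bind it.
*[Hamid₂'s rival]₃* c-commands the anaphor within its binding domain → licit binder.
*Rashid₄* c-commands the anaphor within its binding domain → licit binder.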